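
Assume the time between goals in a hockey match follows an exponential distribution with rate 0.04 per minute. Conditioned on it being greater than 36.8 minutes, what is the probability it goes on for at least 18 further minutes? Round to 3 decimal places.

0.487

P(X > s+t | X > s) = e^(−λ(s+t))/e^(−λs) = e^(−λt), independent of s = 36.8.
P(X > 18) = e^(−0.72) ≈ 0.487.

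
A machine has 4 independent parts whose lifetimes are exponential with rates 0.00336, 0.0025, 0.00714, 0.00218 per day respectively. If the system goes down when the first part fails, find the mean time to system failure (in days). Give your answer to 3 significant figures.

65.9

The time to first failure is exponential with rate Σλ = 0.00336 + 0.0025 + 0.00714 + 0.00218 = 0.01518.
E[min] = 1/Σλ = 1/0.01518 = 65.8762 days.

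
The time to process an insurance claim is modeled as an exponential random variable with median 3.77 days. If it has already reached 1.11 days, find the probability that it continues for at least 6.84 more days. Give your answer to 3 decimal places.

0.284

For an exponential, median = ln(2)/λ, so λ = ln 2 / 3.77 = 0.183859 per day.
By the memoryless property, P(X > 1.11+6.84 | X > 1.11) = P(X > 6.84).
P(X > 6.84) = e^(−1.2576) ≈ 0.284.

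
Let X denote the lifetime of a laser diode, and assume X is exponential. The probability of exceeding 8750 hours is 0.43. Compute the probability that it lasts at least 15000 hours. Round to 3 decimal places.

0.235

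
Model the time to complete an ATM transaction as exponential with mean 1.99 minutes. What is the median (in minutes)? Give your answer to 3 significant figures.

1.38

The rate is λ = 1/1.99 = 0.502513 per minute.
Set 1 − e^(−λt) = 0.5, so t = −ln(0.5)/λ = 0.69315/0.502513 ≈ 1.37936 minutes.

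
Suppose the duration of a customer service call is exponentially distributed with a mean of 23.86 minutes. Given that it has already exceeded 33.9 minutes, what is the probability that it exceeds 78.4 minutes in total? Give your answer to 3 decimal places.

The rate is λ = 1/23.86 = 0.0419111 per minute.
By the memoryless property, P(X > 33.9+44.5 | X > 33.9) = P(X > 44.5).
P(X > 44.5) = e^(−1.865) ≈ 0.155.

0.155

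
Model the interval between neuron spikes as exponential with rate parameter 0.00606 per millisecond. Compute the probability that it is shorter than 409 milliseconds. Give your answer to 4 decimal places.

0.9161

P(X ≤ 409) = 1 − e^(−λ·409) = 1 − e^(−2.4785) ≈ 0.9161.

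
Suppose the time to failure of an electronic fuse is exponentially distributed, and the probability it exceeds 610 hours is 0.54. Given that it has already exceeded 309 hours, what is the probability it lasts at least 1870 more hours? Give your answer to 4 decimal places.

From e^(−λ·610) = 0.54, λ = −ln(0.54)/610 = 0.00101014.
Memoryless: P(X > 309+1870 | X > 309) = P(X > 1870) = e^(−0.00101014·1870) ≈ 0.1512.

0.1512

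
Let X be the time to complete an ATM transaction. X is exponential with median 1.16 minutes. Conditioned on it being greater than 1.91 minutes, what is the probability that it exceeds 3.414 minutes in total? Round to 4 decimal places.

0.4071

For an exponential, median = ln(2)/λ, so λ = ln 2 / 1.16 = 0.597541 per minute.
P(X > s+t | X > s) = e^(−λ(s+t))/e^(−λs) = e^(−λt), independent of s = 1.91.
P(X > 1.504) = e^(−0.8987) ≈ 0.4071.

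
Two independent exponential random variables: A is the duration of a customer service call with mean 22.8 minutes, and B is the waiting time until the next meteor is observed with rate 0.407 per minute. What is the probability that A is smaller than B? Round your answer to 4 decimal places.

λ_1 = 1/22.8 = 0.0438596, λ_2 = 0.407.
For independent exponentials, P(A < B) = λ_1/(λ_1+λ_2) = 0.0438596/0.45086 ≈ 0.0973.

0.0973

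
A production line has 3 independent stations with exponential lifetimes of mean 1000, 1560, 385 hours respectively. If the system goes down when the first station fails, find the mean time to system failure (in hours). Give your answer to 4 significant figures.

The first failure time is exponential with rate Σλ_i = 1/1000 + 1/1560 + 1/385 = 0.00423843 per hour.
E[min] = 1/Σλ = 1/0.00423843 = 235.937 hours.

235.9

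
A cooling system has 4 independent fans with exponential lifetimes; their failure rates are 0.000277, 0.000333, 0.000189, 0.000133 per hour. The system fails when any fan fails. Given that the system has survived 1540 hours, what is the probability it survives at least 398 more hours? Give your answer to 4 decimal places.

0.6901

Time to first failure ~ Exp(Σλ) with Σλ = 0.000932.
By memorylessness, P(T > 1540+398 | T > 1540) = P(T > 398) = e^(−0.000932·398) ≈ 0.6901.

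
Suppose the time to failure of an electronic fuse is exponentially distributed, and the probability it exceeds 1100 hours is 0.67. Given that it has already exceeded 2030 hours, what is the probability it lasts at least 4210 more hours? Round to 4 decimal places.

From e^(−λ·1100) = 0.67, λ = −ln(0.67)/1100 = 0.000364071.
Memoryless: P(X > 2030+4210 | X > 2030) = P(X > 4210) = e^(−0.000364071·4210) ≈ 0.2159.

0.2159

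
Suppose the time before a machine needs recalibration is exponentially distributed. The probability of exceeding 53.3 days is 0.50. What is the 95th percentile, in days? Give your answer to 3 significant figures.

230

e^(−λ·53.3) = 0.50 ⇒ λ = −ln(0.50)/53.3 = 0.0130046.
95th percentile: 1 − e^(−λt) = 0.95, t = −ln(0.05)/λ = 230.359 days.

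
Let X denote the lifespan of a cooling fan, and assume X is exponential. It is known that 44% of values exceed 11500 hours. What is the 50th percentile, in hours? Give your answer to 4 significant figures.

e^(−λ·11500) = 0.44 ⇒ λ = −ln(0.44)/11500 = 0.0000713896.
50th percentile: 1 − e^(−λt) = 0.5, t = −ln(0.5)/λ = 9709.36 hours.

9709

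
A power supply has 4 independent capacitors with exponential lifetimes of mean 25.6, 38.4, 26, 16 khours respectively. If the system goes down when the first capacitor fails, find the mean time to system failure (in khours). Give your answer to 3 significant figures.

6.02

The first failure time is exponential with rate Σλ_i = 1/25.6 + 1/38.4 + 1/26 + 1/16 = 0.166066 per khour.
E[min] = 1/Σλ = 1/0.166066 = 6.02171 khours.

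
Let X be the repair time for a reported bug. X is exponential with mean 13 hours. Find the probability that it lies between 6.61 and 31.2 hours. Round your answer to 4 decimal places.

0.5107

The rate is λ = 1/13 = 0.0769231 per hour.
P(6.61 < X < 31.2) = e^(−λ·6.61) − e^(−λ·31.2) = 0.60142 − 0.09072 ≈ 0.5107.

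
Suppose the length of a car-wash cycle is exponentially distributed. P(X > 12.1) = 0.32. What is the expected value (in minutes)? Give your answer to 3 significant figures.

10.6

e^(−λ·12.1) = 0.32 ⇒ λ = −ln(0.32)/12.1 = 0.0941681.
Mean = 1/λ = 10.6193 minutes.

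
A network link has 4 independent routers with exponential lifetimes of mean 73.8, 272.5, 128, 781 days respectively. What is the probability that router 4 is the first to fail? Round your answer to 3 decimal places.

Rates: λ_i = 1/mean_i → 0.0135501, 0.00366972, 0.0078125, 0.00128041; Σλ = 0.0263128.
P(router 4 first) = λ_4/Σλ = 0.00128041/0.0263128 ≈ 0.049.

0.049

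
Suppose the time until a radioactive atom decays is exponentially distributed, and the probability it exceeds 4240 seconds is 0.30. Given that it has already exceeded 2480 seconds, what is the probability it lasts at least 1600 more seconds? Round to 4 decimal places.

From e^(−λ·4240) = 0.30, λ = −ln(0.30)/4240 = 0.000283956.
Memoryless: P(X > 2480+1600 | X > 2480) = P(X > 1600) = e^(−0.000283956·1600) ≈ 0.6349.

0.6349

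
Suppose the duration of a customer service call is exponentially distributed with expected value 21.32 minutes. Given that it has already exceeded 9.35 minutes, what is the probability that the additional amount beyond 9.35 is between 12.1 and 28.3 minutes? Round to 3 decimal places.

The rate is λ = 1/21.32 = 0.0469043 per minute.
Memoryless: the residual past 9.35 is again Exp(λ).
P(12.1 < residual < 28.3) = e^(−λ·12.1) − e^(−λ·28.3) = 0.56692 − 0.26517 ≈ 0.302.

0.302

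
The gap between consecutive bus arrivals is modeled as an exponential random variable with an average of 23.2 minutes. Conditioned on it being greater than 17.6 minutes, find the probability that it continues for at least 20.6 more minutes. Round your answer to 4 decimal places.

0.4115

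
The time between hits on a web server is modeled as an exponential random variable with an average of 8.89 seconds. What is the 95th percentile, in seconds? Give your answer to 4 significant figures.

26.63

The rate is λ = 1/8.89 = 0.112486 per second.
Set 1 − e^(−λt) = 0.95, so t = −ln(0.05)/λ = 2.9957/0.112486 ≈ 26.6321 seconds.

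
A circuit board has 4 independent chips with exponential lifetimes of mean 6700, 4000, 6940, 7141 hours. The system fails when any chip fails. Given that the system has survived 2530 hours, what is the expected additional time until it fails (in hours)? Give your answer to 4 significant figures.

First-failure rate Σλ = 1/6700 + 1/4000 + 1/6940 + 1/7141 = 0.000683382.
By memorylessness the expected residual is 1/Σλ = 1463.31 hours, regardless of the 2530 already elapsed.

1463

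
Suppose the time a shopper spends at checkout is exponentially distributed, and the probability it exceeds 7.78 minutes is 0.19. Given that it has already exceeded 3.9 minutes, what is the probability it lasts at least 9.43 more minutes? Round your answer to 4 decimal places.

0.1336

From e^(−λ·7.78) = 0.19, λ = −ln(0.19)/7.78 = 0.213462.
Memoryless: P(X > 3.9+9.43 | X > 3.9) = P(X > 9.43) = e^(−0.213462·9.43) ≈ 0.1336.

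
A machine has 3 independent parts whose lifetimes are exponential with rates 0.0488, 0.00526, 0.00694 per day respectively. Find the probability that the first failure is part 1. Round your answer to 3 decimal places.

The time to first failure is exponential with rate Σλ = 0.0488 + 0.00526 + 0.00694 = 0.061.
P(part 1 first) = λ_1/Σλ = 0.0488/0.061 ≈ 0.800.

0.800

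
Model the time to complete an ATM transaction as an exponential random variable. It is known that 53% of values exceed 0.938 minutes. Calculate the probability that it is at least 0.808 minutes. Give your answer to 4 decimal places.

e^(−λ·0.938) = 0.53 ⇒ λ = −ln(0.53)/0.938 = 0.676843.
P(X > 0.808) = e^(−0.676843·0.808) = e^(−0.54689) ≈ 0.5787.

0.5787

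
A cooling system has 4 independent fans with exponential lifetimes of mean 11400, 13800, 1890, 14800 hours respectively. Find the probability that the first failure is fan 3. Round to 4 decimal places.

Rates: λ_i = 1/mean_i → 0.0000877193, 0.0000724638, 0.000529101, 0.0000675676; Σλ = 0.000756851.
P(fan 3 first) = λ_3/Σλ = 0.000529101/0.000756851 ≈ 0.6991.

0.6991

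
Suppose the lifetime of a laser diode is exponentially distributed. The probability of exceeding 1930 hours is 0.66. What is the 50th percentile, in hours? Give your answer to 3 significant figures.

e^(−λ·1930) = 0.66 ⇒ λ = −ln(0.66)/1930 = 0.000215293.
50th percentile: 1 − e^(−λt) = 0.5, t = −ln(0.5)/λ = 3219.55 hours.

3220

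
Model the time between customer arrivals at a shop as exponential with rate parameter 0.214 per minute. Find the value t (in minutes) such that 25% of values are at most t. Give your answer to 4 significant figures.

1.344

Set 1 − e^(−λt) = 0.25, so t = −ln(0.75)/λ = 0.28768/0.214 ≈ 1.34431 minutes.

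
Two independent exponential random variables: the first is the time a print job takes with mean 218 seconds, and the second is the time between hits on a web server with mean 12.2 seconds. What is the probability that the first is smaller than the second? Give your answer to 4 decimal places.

0.0530

λ_1 = 1/218 = 0.00458716, λ_2 = 1/12.2 = 0.0819672.
For independent exponentials, P(the first < the second) = λ_1/(λ_1+λ_2) = 0.00458716/0.0865544 ≈ 0.0530.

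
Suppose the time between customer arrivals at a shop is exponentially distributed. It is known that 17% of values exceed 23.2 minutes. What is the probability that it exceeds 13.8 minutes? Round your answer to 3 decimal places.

e^(−λ·23.2) = 0.17 ⇒ λ = −ln(0.17)/23.2 = 0.0763775.
P(X > 13.8) = e^(−0.0763775·13.8) = e^(−1.054) ≈ 0.349.

0.349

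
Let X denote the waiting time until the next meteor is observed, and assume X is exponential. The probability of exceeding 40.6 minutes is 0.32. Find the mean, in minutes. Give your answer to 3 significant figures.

e^(−λ·40.6) = 0.32 ⇒ λ = −ln(0.32)/40.6 = 0.0280649.
Mean = 1/λ = 35.6317 minutes.

35.6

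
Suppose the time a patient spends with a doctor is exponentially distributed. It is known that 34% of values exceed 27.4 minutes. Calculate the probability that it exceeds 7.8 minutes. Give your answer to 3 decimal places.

0.736

e^(−λ·27.4) = 0.34 ⇒ λ = −ln(0.34)/27.4 = 0.0393726.
P(X > 7.8) = e^(−0.0393726·7.8) = e^(−0.30711) ≈ 0.736.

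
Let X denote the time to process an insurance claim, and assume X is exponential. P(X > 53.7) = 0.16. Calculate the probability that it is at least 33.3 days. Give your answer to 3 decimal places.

e^(−λ·53.7) = 0.16 ⇒ λ = −ln(0.16)/53.7 = 0.0341263.
P(X > 33.3) = e^(−0.0341263·33.3) = e^(−1.1364) ≈ 0.321.

0.321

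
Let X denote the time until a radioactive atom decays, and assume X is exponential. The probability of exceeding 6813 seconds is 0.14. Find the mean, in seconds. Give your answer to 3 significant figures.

3470

e^(−λ·6813) = 0.14 ⇒ λ = −ln(0.14)/6813 = 0.000288583.
Mean = 1/λ = 3465.21 seconds.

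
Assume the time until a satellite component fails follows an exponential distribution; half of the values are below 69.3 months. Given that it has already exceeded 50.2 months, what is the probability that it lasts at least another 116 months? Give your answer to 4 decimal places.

0.3134

For an exponential, median = ln(2)/λ, so λ = ln 2 / 69.3 = 0.0100021 per month.
P(X > s+t | X > s) = e^(−λ(s+t))/e^(−λs) = e^(−λt), independent of s = 50.2.
P(X > 116) = e^(−1.1602) ≈ 0.3134.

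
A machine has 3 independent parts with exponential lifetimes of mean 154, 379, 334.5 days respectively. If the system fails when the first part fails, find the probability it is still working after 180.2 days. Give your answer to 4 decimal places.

0.1126

The first failure time is exponential with rate Σλ_i = 1/154 + 1/379 + 1/334.5 = 0.0121216 per day.
P(min > 180.2) = e^(−0.0121216·180.2) = e^(−2.1843) ≈ 0.1126.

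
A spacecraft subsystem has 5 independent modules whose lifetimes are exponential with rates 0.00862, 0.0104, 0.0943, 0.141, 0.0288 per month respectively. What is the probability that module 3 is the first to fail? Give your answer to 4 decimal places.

The time to first failure is exponential with rate Σλ = 0.00862 + 0.0104 + 0.0943 + 0.141 + 0.0288 = 0.28312.
P(module 3 first) = λ_3/Σλ = 0.0943/0.28312 ≈ 0.3331.

0.3331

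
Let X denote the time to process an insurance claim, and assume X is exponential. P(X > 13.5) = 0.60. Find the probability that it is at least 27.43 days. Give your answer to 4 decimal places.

0.3542

e^(−λ·13.5) = 0.60 ⇒ λ = −ln(0.60)/13.5 = 0.0378389.
P(X > 27.43) = e^(−0.0378389·27.43) = e^(−1.0379) ≈ 0.3542.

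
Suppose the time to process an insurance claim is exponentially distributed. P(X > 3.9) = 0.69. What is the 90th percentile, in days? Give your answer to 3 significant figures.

24.2

e^(−λ·3.9) = 0.69 ⇒ λ = −ln(0.69)/3.9 = 0.0951445.
90th percentile: 1 − e^(−λt) = 0.9, t = −ln(0.1)/λ = 24.2009 days.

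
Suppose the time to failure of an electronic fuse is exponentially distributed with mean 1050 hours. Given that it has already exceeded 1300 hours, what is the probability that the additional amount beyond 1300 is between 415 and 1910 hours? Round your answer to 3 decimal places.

0.511

The rate is λ = 1/1050 = 0.000952381 per hour.
Memoryless: the residual past 1300 is again Exp(λ).
P(415 < residual < 1910) = e^(−λ·415) − e^(−λ·1910) = 0.67352 − 0.16218 ≈ 0.511.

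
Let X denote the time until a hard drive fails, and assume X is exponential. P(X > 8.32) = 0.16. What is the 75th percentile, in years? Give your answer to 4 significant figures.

6.294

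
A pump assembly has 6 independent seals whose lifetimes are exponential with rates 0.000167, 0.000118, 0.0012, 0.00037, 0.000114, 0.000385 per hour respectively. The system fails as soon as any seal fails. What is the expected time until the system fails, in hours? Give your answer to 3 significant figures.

425

The time to first failure is exponential with rate Σλ = 0.000167 + 0.000118 + 0.0012 + 0.00037 + 0.000114 + 0.000385 = 0.002354.
E[min] = 1/Σλ = 1/0.002354 = 424.809 hours.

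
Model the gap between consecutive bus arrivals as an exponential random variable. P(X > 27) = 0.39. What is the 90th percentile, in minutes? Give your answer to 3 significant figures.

e^(−λ·27) = 0.39 ⇒ λ = −ln(0.39)/27 = 0.0348744.
90th percentile: 1 − e^(−λt) = 0.9, t = −ln(0.1)/λ = 66.0251 minutes.

66.0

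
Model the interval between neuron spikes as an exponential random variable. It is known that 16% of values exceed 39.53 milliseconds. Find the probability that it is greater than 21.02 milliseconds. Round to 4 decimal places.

0.3774

e^(−λ·39.53) = 0.16 ⇒ λ = −ln(0.16)/39.53 = 0.0463593.
P(X > 21.02) = e^(−0.0463593·21.02) = e^(−0.97447) ≈ 0.3774.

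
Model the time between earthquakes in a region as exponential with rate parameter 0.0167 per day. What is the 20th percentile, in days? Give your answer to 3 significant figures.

13.4

Set 1 − e^(−λt) = 0.2, so t = −ln(0.8)/λ = 0.22314/0.0167 ≈ 13.3619 days.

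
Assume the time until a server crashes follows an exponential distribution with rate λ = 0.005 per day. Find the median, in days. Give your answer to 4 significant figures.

138.6

Set 1 − e^(−λt) = 0.5, so t = −ln(0.5)/λ = 0.69315/0.005 ≈ 138.629 days.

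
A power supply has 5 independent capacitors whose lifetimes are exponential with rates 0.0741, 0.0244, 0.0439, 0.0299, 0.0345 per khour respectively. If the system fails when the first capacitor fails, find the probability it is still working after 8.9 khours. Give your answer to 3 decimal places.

0.159

The time to first failure is exponential with rate Σλ = 0.0741 + 0.0244 + 0.0439 + 0.0299 + 0.0345 = 0.2068.
P(min > 8.9) = e^(−0.2068·8.9) = e^(−1.8405) ≈ 0.159.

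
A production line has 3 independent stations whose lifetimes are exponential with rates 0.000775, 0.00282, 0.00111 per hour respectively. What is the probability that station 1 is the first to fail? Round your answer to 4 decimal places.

The time to first failure is exponential with rate Σλ = 0.000775 + 0.00282 + 0.00111 = 0.004705.
P(station 1 first) = λ_1/Σλ = 0.000775/0.004705 ≈ 0.1647.

0.1647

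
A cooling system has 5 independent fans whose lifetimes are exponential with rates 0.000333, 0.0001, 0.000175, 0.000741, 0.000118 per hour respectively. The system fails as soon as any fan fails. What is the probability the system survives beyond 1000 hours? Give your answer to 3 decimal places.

0.231

The time to first failure is exponential with rate Σλ = 0.000333 + 0.0001 + 0.000175 + 0.000741 + 0.000118 = 0.001467.
P(min > 1000) = e^(−0.001467·1000) = e^(−1.467) ≈ 0.231.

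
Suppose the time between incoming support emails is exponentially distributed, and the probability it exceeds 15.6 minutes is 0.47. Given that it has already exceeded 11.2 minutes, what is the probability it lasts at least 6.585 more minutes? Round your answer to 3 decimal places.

From e^(−λ·15.6) = 0.47, λ = −ln(0.47)/15.6 = 0.0483989.
Memoryless: P(X > 11.2+6.585 | X > 11.2) = P(X > 6.585) = e^(−0.0483989·6.585) ≈ 0.727.

0.727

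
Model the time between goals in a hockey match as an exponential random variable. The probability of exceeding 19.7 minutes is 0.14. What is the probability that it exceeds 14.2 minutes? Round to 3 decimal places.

0.242

e^(−λ·19.7) = 0.14 ⇒ λ = −ln(0.14)/19.7 = 0.0998027.
P(X > 14.2) = e^(−0.0998027·14.2) = e^(−1.4172) ≈ 0.242.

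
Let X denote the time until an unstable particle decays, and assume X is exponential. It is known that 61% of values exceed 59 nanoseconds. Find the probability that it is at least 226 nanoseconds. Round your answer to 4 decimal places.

0.1506

e^(−λ·59) = 0.61 ⇒ λ = −ln(0.61)/59 = 0.0083779.
P(X > 226) = e^(−0.0083779·226) = e^(−1.8934) ≈ 0.1506.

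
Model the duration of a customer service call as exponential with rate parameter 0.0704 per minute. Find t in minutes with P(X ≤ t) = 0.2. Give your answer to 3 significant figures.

3.17

Set 1 − e^(−λt) = 0.2, so t = −ln(0.8)/λ = 0.22314/0.0704 ≈ 3.16965 minutes.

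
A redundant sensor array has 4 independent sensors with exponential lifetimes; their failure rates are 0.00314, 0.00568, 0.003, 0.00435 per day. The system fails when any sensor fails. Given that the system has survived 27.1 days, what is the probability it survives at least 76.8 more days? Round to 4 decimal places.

0.2888

Time to first failure ~ Exp(Σλ) with Σλ = 0.01617.
By memorylessness, P(T > 27.1+76.8 | T > 27.1) = P(T > 76.8) = e^(−0.01617·76.8) ≈ 0.2888.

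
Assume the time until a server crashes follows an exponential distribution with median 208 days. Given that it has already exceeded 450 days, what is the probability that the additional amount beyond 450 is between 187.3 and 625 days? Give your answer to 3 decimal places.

0.411

For an exponential, median = ln(2)/λ, so λ = ln 2 / 208 = 0.00333244 per day.
Memoryless: the residual past 450 is again Exp(λ).
P(187.3 < residual < 625) = e^(−λ·187.3) − e^(−λ·625) = 0.53571 − 0.12458 ≈ 0.411.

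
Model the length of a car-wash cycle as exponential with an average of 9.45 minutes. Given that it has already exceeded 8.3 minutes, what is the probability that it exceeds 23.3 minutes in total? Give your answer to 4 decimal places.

0.2045

The rate is λ = 1/9.45 = 0.10582 per minute.
P(X > s+t | X > s) = e^(−λ(s+t))/e^(−λs) = e^(−λt), independent of s = 8.3.
P(X > 15) = e^(−1.5873) ≈ 0.2045.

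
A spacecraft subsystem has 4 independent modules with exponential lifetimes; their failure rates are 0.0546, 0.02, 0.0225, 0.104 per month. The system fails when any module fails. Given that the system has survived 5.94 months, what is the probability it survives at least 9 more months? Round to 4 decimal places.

Time to first failure ~ Exp(Σλ) with Σλ = 0.2011.
By memorylessness, P(T > 5.94+9 | T > 5.94) = P(T > 9) = e^(−0.2011·9) ≈ 0.1637.

0.1637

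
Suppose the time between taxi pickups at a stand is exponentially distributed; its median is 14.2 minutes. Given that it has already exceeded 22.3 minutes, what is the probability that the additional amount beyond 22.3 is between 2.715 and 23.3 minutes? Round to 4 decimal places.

For an exponential, median = ln(2)/λ, so λ = ln 2 / 14.2 = 0.0488132 per minute.
Memoryless: the residual past 22.3 is again Exp(λ).
P(2.715 < residual < 23.3) = e^(−λ·2.715) − e^(−λ·23.3) = 0.87588 − 0.32067 ≈ 0.5552.

0.5552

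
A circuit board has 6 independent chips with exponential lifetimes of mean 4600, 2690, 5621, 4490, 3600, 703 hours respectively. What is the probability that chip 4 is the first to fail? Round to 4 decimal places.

0.0828

Rates: λ_i = 1/mean_i → 0.000217391, 0.000371747, 0.000177904, 0.000222717, 0.000277778, 0.00142248; Σλ = 0.00269001.
P(chip 4 first) = λ_4/Σλ = 0.000222717/0.00269001 ≈ 0.0828.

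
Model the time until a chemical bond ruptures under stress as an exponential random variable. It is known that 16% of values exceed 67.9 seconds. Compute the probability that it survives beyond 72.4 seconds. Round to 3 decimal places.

e^(−λ·67.9) = 0.16 ⇒ λ = −ln(0.16)/67.9 = 0.0269894.
P(X > 72.4) = e^(−0.0269894·72.4) = e^(−1.954) ≈ 0.142.

0.142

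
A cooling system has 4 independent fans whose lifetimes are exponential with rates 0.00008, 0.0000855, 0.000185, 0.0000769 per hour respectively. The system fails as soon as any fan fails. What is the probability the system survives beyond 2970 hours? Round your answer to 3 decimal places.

0.281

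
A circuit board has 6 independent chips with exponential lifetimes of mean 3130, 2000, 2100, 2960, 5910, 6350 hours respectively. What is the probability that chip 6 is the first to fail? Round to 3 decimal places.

0.080

Rates: λ_i = 1/mean_i → 0.000319489, 0.0005, 0.00047619, 0.000337838, 0.000169205, 0.00015748; Σλ = 0.0019602.
P(chip 6 first) = λ_6/Σλ = 0.00015748/0.0019602 ≈ 0.080.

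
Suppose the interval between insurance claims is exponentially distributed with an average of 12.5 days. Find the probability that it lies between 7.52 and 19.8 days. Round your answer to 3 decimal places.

The rate is λ = 1/12.5 = 0.08 per day.
P(7.52 < X < 19.8) = e^(−λ·7.52) − e^(−λ·19.8) = 0.54793 − 0.20515 ≈ 0.343.

0.343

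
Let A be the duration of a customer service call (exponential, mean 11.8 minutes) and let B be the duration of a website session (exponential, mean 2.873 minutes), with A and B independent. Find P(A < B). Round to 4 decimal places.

λ_1 = 1/11.8 = 0.0847458, λ_2 = 1/2.873 = 0.348068.
For independent exponentials, P(A < B) = λ_1/(λ_1+λ_2) = 0.0847458/0.432814 ≈ 0.1958.

0.1958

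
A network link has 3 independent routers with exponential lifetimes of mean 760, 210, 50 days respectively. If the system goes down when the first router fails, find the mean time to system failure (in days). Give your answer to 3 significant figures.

The first failure time is exponential with rate Σλ_i = 1/760 + 1/210 + 1/50 = 0.0260777 per day.
E[min] = 1/Σλ = 1/0.0260777 = 38.3469 days.

38.3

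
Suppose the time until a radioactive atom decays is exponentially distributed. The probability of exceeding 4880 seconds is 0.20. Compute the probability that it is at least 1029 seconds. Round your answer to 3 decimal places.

0.712

e^(−λ·4880) = 0.20 ⇒ λ = −ln(0.20)/4880 = 0.000329803.
P(X > 1029) = e^(−0.000329803·1029) = e^(−0.33937) ≈ 0.712.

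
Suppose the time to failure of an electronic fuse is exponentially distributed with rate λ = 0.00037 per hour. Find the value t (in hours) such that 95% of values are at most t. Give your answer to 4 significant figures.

8097

Set 1 − e^(−λt) = 0.95, so t = −ln(0.05)/λ = 2.9957/0.00037 ≈ 8096.57 hours.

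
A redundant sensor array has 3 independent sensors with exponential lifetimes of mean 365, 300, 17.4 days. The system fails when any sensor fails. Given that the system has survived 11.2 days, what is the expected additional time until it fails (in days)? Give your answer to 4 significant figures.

15.74

First-failure rate Σλ = 1/365 + 1/300 + 1/17.4 = 0.0635443.
By memorylessness the expected residual is 1/Σλ = 15.737 days, regardless of the 11.2 already elapsed.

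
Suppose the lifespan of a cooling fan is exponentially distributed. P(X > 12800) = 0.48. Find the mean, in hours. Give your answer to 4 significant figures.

17440

e^(−λ·12800) = 0.48 ⇒ λ = −ln(0.48)/12800 = 0.0000573413.
Mean = 1/λ = 17439.4 hours.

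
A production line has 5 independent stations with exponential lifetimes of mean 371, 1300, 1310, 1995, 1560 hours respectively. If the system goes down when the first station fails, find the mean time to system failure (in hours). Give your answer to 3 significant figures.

The first failure time is exponential with rate Σλ_i = 1/371 + 1/1300 + 1/1310 + 1/1995 + 1/1560 = 0.00537029 per hour.
E[min] = 1/Σλ = 1/0.00537029 = 186.21 hours.

186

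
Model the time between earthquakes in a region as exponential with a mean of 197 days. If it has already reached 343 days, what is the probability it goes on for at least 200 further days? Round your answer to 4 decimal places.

The rate is λ = 1/197 = 0.00507614 per day.
The exponential is memoryless, so the remaining time is again Exp(λ): the condition X > 343 is irrelevant.
P(X > 200) = e^(−1.0152) ≈ 0.3623.

0.3623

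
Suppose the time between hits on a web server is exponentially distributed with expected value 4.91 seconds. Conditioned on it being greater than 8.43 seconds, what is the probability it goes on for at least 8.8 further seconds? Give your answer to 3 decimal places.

The rate is λ = 1/4.91 = 0.203666 per second.
P(X > s+t | X > s) = e^(−λ(s+t))/e^(−λs) = e^(−λt), independent of s = 8.43.
P(X > 8.8) = e^(−1.7923) ≈ 0.167.

0.167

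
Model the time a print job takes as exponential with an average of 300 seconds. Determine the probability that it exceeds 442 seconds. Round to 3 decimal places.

0.229

The rate is λ = 1/300 = 0.00333333 per second.
P(X > 442) = e^(−λ·442) = e^(−1.4733) ≈ 0.229.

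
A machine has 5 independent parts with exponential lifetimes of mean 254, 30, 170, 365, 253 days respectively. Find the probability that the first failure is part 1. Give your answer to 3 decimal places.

Rates: λ_i = 1/mean_i → 0.00393701, 0.0333333, 0.00588235, 0.00273973, 0.00395257; Σλ = 0.049845.
P(part 1 first) = λ_1/Σλ = 0.00393701/0.049845 ≈ 0.079.

0.079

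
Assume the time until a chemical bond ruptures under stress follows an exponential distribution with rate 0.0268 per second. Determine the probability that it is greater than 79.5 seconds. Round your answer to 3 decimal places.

P(X > 79.5) = e^(−λ·79.5) = e^(−2.1306) ≈ 0.119.

0.119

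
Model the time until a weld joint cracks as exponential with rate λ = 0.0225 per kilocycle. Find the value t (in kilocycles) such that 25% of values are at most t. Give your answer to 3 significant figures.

Set 1 − e^(−λt) = 0.25, so t = −ln(0.75)/λ = 0.28768/0.0225 ≈ 12.7859 kilocycles.

12.8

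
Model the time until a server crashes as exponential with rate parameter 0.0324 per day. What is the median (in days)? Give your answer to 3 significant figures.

21.4

Set 1 − e^(−λt) = 0.5, so t = −ln(0.5)/λ = 0.69315/0.0324 ≈ 21.3934 days.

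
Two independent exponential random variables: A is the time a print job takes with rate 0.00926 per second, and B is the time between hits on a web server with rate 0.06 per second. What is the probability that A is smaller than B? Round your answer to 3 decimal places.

0.134

λ_1 = 0.00926, λ_2 = 0.06.
For independent exponentials, P(A < B) = λ_1/(λ_1+λ_2) = 0.00926/0.06926 ≈ 0.134.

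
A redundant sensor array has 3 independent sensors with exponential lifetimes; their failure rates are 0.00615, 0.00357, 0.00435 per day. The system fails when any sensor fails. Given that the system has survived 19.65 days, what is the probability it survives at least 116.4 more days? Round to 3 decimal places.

0.194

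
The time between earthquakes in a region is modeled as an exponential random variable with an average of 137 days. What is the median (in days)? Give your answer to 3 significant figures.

The rate is λ = 1/137 = 0.00729927 per day.
Set 1 − e^(−λt) = 0.5, so t = −ln(0.5)/λ = 0.69315/0.00729927 ≈ 94.9612 days.

95.0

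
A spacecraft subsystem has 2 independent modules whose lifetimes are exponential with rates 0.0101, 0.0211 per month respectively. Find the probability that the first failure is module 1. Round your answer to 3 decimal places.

0.324

The time to first failure is exponential with rate Σλ = 0.0101 + 0.0211 = 0.0312.
P(module 1 first) = λ_1/Σλ = 0.0101/0.0312 ≈ 0.324.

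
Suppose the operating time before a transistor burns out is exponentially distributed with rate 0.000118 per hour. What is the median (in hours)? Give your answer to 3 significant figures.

5870

Set 1 − e^(−λt) = 0.5, so t = −ln(0.5)/λ = 0.69315/0.000118 ≈ 5874.13 hours.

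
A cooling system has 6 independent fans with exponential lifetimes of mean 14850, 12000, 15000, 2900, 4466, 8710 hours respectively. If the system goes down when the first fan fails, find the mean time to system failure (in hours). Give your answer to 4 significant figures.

1110

The first failure time is exponential with rate Σλ_i = 1/14850 + 1/12000 + 1/15000 + 1/2900 + 1/4466 + 1/8710 = 0.000900892 per hour.
E[min] = 1/Σλ = 1/0.000900892 = 1110.01 hours.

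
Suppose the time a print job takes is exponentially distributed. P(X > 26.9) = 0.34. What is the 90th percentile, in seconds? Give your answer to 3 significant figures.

57.4

e^(−λ·26.9) = 0.34 ⇒ λ = −ln(0.34)/26.9 = 0.0401044.
90th percentile: 1 − e^(−λt) = 0.9, t = −ln(0.1)/λ = 57.4147 seconds.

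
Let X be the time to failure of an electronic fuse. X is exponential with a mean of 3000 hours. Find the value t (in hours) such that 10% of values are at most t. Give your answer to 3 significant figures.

316

The rate is λ = 1/3000 = 0.000333333 per hour.
Set 1 − e^(−λt) = 0.1, so t = −ln(0.9)/λ = 0.10536/0.000333333 ≈ 316.082 hours.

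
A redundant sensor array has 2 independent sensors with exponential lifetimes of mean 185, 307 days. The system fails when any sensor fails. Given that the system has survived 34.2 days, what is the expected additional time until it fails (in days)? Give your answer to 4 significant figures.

115.4

First-failure rate Σλ = 1/185 + 1/307 = 0.00866273.
By memorylessness the expected residual is 1/Σλ = 115.437 days, regardless of the 34.2 already elapsed.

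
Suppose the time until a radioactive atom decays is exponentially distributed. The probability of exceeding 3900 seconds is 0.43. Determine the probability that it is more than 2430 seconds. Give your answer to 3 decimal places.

0.591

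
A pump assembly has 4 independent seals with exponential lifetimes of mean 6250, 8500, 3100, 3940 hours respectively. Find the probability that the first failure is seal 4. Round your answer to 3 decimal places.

Rates: λ_i = 1/mean_i → 0.00016, 0.000117647, 0.000322581, 0.000253807; Σλ = 0.000854035.
P(seal 4 first) = λ_4/Σλ = 0.000253807/0.000854035 ≈ 0.297.

0.297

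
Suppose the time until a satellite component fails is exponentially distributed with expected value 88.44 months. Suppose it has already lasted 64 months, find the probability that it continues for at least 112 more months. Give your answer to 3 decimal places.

0.282

The rate is λ = 1/88.44 = 0.0113071 per month.
P(X > s+t | X > s) = e^(−λ(s+t))/e^(−λs) = e^(−λt), independent of s = 64.
P(X > 112) = e^(−1.2664) ≈ 0.282.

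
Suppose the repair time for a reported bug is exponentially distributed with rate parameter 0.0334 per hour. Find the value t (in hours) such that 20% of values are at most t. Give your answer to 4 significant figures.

Set 1 − e^(−λt) = 0.2, so t = −ln(0.8)/λ = 0.22314/0.0334 ≈ 6.68094 hours.

6.681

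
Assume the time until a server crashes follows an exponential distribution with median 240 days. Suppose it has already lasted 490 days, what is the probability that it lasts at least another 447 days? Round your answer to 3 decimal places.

0.275

For an exponential, median = ln(2)/λ, so λ = ln 2 / 240 = 0.00288811 per day.
The exponential is memoryless, so the remaining time is again Exp(λ): the condition X > 490 is irrelevant.
P(X > 447) = e^(−1.291) ≈ 0.275.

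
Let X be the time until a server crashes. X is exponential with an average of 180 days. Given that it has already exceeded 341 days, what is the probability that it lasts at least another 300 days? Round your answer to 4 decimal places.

0.1889

The rate is λ = 1/180 = 0.00555556 per day.
By the memoryless property, P(X > 341+300 | X > 341) = P(X > 300).
P(X > 300) = e^(−1.6667) ≈ 0.1889.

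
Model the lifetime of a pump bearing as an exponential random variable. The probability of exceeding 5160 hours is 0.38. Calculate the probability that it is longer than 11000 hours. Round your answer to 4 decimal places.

e^(−λ·5160) = 0.38 ⇒ λ = −ln(0.38)/5160 = 0.000187516.
P(X > 11000) = e^(−0.000187516·11000) = e^(−2.0627) ≈ 0.1271.

0.1271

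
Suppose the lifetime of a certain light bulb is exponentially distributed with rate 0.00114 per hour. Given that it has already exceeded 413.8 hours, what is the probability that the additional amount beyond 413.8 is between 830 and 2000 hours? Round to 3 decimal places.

0.286

Memoryless: the residual past 413.8 is again Exp(λ).
P(830 < residual < 2000) = e^(−λ·830) − e^(−λ·2000) = 0.38821 − 0.10228 ≈ 0.286.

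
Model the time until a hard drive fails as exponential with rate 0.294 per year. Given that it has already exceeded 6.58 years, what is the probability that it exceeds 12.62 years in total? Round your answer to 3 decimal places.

0.169

The exponential is memoryless, so the remaining time is again Exp(λ): the condition X > 6.58 is irrelevant.
P(X > 6.04) = e^(−1.7758) ≈ 0.169.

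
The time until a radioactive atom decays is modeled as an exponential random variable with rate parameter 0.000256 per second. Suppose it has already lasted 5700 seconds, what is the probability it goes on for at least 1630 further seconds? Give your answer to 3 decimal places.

P(X > s+t | X > s) = e^(−λ(s+t))/e^(−λs) = e^(−λt), independent of s = 5700.
P(X > 1630) = e^(−0.41728) ≈ 0.659.

0.659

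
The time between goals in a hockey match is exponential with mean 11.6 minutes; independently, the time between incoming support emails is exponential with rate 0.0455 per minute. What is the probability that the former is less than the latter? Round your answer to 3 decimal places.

λ_1 = 1/11.6 = 0.0862069, λ_2 = 0.0455.
For independent exponentials, P(the former < the latter) = λ_1/(λ_1+λ_2) = 0.0862069/0.131707 ≈ 0.655.

0.655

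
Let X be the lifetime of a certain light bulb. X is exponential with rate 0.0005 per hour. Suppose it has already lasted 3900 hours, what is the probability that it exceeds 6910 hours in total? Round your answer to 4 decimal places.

0.2220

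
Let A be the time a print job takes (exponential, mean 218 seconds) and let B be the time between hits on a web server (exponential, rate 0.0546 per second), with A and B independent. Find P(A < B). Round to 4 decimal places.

λ_1 = 1/218 = 0.00458716, λ_2 = 0.0546.
For independent exponentials, P(A < B) = λ_1/(λ_1+λ_2) = 0.00458716/0.0591872 ≈ 0.0775.

0.0775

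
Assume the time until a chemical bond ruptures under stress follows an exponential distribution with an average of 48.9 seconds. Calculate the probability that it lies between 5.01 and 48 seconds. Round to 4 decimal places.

0.5279

The rate is λ = 1/48.9 = 0.0204499 per second.
P(5.01 < X < 48) = e^(−λ·5.01) − e^(−λ·48) = 0.90262 − 0.37471 ≈ 0.5279.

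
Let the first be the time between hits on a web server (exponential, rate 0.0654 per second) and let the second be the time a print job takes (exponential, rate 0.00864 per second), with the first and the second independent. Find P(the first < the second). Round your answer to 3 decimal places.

λ_1 = 0.0654, λ_2 = 0.00864.
For independent exponentials, P(the first < the second) = λ_1/(λ_1+λ_2) = 0.0654/0.07404 ≈ 0.883.

0.883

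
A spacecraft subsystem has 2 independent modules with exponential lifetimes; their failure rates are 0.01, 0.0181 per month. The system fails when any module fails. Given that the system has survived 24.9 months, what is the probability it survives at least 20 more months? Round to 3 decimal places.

Time to first failure ~ Exp(Σλ) with Σλ = 0.0281.
By memorylessness, P(T > 24.9+20 | T > 24.9) = P(T > 20) = e^(−0.0281·20) ≈ 0.570.

0.570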